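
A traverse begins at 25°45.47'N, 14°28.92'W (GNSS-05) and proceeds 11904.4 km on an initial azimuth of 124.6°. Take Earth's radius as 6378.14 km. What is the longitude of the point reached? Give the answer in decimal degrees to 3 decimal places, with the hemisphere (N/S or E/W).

77.434°E

GNSS-05: φ = +25.75783°, λ = -14.48200°
δ = d/R = 11904.4/6378.14 = 1.866438 rad
φ₂ = arcsin(sin φ₁ cos δ + cos φ₁ sin δ cos θ)
   = arcsin(0.43457·-0.29135 + 0.90064·0.95662·-0.56784) = -38.01351°
λ₂ = λ₁ + atan2(sin θ sin δ cos φ₁, cos δ − sin φ₁ sin φ₂) = 77.43410°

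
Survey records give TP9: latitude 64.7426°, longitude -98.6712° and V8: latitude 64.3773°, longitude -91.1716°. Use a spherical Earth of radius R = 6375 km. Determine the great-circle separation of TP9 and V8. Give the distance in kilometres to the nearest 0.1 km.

Δφ = -0.3653°,  Δλ = 7.4996°
a = sin²(Δφ/2) + cos φ₁ cos φ₂ sin²(Δλ/2) = 0.000799
c = 2·arcsin(√a) = 0.056554 rad = 3.2403°
d = R·c = 6375 × 0.056554 = 360.5 km

360.5 km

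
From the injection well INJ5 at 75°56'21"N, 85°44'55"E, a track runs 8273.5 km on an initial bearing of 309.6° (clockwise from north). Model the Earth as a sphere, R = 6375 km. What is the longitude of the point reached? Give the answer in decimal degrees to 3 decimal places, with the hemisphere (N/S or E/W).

INJ5: φ = +75.93917°, λ = +85.74861°
δ = d/R = 8273.5/6375 = 1.297804 rad
φ₂ = arcsin(sin φ₁ cos δ + cos φ₁ sin δ cos θ)
   = arcsin(0.97004·0.26961 + 0.24295·0.96297·0.63742) = 24.24660°
λ₂ = λ₁ + atan2(sin θ sin δ cos φ₁, cos δ − sin φ₁ sin φ₂) = -39.78596°

39.786°W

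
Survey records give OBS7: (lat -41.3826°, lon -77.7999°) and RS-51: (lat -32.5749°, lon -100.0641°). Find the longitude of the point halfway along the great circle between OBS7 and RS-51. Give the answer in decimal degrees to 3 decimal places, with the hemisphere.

89.586°W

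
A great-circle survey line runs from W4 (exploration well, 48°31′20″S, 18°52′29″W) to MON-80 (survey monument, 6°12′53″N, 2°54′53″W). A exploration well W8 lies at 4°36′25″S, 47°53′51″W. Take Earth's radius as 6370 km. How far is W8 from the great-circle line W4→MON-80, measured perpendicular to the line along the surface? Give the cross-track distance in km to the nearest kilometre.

4537 km

W4: φ = -48.52222°, λ = -18.87472°
MON-80: φ = +6.21472°, λ = -2.91472°
W8: φ = -4.60694°, λ = -47.89750°
δ₁₃ = central angle W4→W8 = 0.879594 rad  (haversine)
θ₁₃ = bearing W4→W8 = 321.123°,  θ₁₂ = bearing W4→MON-80 = 19.136°
dₓₜ = R·arcsin(sin δ₁₃ · sin(θ₁₃ − θ₁₂)) = 6370·arcsin(0.77048·sin(301.988°)) = -4536.650 km
|dₓₜ| = 4536.650 km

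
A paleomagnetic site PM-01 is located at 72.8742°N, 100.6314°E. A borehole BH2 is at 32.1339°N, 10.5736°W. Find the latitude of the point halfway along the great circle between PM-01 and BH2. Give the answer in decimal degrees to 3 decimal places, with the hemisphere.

Bx = cos φ₂ cos Δλ = -0.306295,  By = cos φ₂ sin Δλ = -0.789472
φₘ = atan2(sin φ₁ + sin φ₂, √((cos φ₁ + Bx)² + By²)) = 62.04173°
λₘ = λ₁ + atan2(By, cos φ₁ + Bx) = 9.77330°

62.042°N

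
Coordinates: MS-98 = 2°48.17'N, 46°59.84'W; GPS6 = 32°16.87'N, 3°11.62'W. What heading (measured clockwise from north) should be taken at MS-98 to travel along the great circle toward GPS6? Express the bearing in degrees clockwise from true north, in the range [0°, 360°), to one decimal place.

49.3°

MS-98: φ = +2.80283°, λ = -46.99733°
GPS6: φ = +32.28117°, λ = -3.19367°
Δλ = 43.8037°
y = sin Δλ · cos φ₂ = 0.585203
x = cos φ₁ sin φ₂ − sin φ₁ cos φ₂ cos Δλ = 0.503599
θ = atan2(y, x) = 49.2862° → 49.2862° (mod 360°)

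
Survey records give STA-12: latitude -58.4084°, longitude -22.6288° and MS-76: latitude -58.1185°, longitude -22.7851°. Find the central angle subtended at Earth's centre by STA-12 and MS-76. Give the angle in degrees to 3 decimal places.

0.301°

Δφ = 0.2899°,  Δλ = -0.1563°
a = sin²(Δφ/2) + cos φ₁ cos φ₂ sin²(Δλ/2) = 0.000007
c = 2·arcsin(√a) = 0.005259 rad = 0.3013°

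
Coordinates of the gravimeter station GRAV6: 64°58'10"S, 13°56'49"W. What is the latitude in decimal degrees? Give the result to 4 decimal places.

64° + 58′/60 + 10″/3600 = 64 + 0.96667 + 0.00278 = 64.9694°

64.9694°S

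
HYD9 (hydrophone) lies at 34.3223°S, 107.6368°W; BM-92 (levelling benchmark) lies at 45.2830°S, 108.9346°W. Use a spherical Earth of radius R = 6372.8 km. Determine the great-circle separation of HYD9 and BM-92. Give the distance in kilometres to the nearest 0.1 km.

Δφ = -10.9607°,  Δλ = -1.2978°
a = sin²(Δφ/2) + cos φ₁ cos φ₂ sin²(Δλ/2) = 0.009196
c = 2·arcsin(√a) = 0.192083 rad = 11.0055°
d = R·c = 6372.8 × 0.192083 = 1224.1 km

1224.1 km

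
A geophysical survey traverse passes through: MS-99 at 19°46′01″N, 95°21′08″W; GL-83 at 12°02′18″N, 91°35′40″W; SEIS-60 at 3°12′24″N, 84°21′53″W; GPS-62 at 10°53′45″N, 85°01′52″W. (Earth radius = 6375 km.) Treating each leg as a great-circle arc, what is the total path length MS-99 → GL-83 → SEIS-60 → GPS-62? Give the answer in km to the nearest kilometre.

MS-99: φ = +19.76694°, λ = -95.35222°
GL-83: φ = +12.03833°, λ = -91.59444°
SEIS-60: φ = +3.20667°, λ = -84.36472°
GPS-62: φ = +10.89583°, λ = -85.03111°
MS-99→GL-83: c = 0.148883 rad, d = 949.13 km
GL-83→SEIS-60: c = 0.198415 rad, d = 1264.90 km
SEIS-60→GPS-62: c = 0.134696 rad, d = 858.69 km
Total = 949.13 + 1264.90 + 858.69 = 3072.71 km

3073 km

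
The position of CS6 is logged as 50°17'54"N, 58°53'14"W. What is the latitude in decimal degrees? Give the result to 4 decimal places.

50° + 17′/60 + 54″/3600 = 50 + 0.28333 + 0.01500 = 50.2983°

50.2983°N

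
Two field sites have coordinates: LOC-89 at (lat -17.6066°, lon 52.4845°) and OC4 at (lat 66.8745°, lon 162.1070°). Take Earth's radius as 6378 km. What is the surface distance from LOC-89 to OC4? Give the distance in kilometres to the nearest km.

Δφ = 84.4811°,  Δλ = 109.6225°
a = sin²(Δφ/2) + cos φ₁ cos φ₂ sin²(Δλ/2) = 0.701944
c = 2·arcsin(√a) = 1.986560 rad = 113.8215°
d = R·c = 6378 × 1.986560 = 12670.3 km

12670 km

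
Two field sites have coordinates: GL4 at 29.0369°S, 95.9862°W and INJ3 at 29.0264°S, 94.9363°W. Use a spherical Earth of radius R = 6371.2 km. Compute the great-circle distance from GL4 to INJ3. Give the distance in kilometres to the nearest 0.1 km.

102.1 km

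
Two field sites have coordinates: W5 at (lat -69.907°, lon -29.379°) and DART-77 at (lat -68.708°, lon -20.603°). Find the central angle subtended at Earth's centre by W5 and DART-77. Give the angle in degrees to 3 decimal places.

3.321°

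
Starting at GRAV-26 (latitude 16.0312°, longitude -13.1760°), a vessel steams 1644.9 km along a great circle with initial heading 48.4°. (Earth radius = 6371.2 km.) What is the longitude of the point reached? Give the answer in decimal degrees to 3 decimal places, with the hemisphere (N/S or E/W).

δ = d/R = 1644.9/6371.2 = 0.258177 rad
φ₂ = arcsin(sin φ₁ cos δ + cos φ₁ sin δ cos θ)
   = arcsin(0.27616·0.96686 + 0.96111·0.25532·0.66393) = 25.46303°
λ₂ = λ₁ + atan2(sin θ sin δ cos φ₁, cos δ − sin φ₁ sin φ₂) = -0.96758°

0.968°W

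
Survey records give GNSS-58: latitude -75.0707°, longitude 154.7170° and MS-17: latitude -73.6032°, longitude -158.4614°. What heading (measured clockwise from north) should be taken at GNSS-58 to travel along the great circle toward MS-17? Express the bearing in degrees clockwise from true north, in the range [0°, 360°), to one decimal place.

106.4°

Δλ = 46.8216°
y = sin Δλ · cos φ₂ = 0.205852
x = cos φ₁ sin φ₂ − sin φ₁ cos φ₂ cos Δλ = -0.060508
θ = atan2(y, x) = 106.3801° → 106.3801° (mod 360°)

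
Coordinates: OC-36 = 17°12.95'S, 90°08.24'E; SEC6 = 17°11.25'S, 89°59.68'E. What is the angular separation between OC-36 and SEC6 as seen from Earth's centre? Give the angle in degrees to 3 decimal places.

0.139°

OC-36: φ = -17.21583°, λ = +90.13733°
SEC6: φ = -17.18750°, λ = +89.99467°
Δφ = 0.0283°,  Δλ = -0.1427°
a = sin²(Δφ/2) + cos φ₁ cos φ₂ sin²(Δλ/2) = 0.000001
c = 2·arcsin(√a) = 0.002429 rad = 0.1392°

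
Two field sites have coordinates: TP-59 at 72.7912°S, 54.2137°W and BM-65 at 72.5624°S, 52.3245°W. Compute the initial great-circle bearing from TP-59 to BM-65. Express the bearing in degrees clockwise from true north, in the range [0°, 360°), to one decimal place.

68.8°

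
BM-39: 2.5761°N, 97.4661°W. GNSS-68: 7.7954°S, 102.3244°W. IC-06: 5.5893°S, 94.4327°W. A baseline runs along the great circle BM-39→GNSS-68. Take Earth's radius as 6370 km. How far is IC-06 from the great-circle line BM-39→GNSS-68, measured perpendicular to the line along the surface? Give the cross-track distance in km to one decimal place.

687.7 km

δ₁₃ = central angle BM-39→IC-06 = 0.152007 rad  (haversine)
θ₁₃ = bearing BM-39→IC-06 = 159.647°,  θ₁₂ = bearing BM-39→GNSS-68 = 205.009°
dₓₜ = R·arcsin(sin δ₁₃ · sin(θ₁₃ − θ₁₂)) = 6370·arcsin(0.15142·sin(-45.362°)) = -687.685 km
|dₓₜ| = 687.685 km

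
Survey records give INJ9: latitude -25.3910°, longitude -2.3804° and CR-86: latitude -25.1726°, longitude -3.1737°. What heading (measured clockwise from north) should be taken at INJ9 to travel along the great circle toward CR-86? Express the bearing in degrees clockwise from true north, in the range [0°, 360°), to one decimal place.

286.8°

Δλ = -0.7933°
y = sin Δλ · cos φ₂ = -0.012530
x = cos φ₁ sin φ₂ − sin φ₁ cos φ₂ cos Δλ = 0.003775
θ = atan2(y, x) = -73.2358° → 286.7642° (mod 360°)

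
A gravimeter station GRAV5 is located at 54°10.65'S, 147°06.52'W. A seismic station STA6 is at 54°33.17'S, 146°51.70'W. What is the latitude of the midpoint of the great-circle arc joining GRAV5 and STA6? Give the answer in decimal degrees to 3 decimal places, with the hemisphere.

GRAV5: φ = -54.17750°, λ = -147.10867°
STA6: φ = -54.55283°, λ = -146.86167°
Bx = cos φ₂ cos Δλ = 0.579947,  By = cos φ₂ sin Δλ = 0.002500
φₘ = atan2(sin φ₁ + sin φ₂, √((cos φ₁ + Bx)² + By²)) = -54.36523°
λₘ = λ₁ + atan2(By, cos φ₁ + Bx) = -146.98573°

54.365°S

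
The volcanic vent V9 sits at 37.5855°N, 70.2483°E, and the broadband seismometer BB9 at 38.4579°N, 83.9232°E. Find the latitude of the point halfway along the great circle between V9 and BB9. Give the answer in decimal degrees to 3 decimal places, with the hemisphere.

Bx = cos φ₂ cos Δλ = 0.760868,  By = cos φ₂ sin Δλ = 0.185126
φₘ = atan2(sin φ₁ + sin φ₂, √((cos φ₁ + Bx)² + By²)) = 38.22030°
λₘ = λ₁ + atan2(By, cos φ₁ + Bx) = 77.04485°

38.220°N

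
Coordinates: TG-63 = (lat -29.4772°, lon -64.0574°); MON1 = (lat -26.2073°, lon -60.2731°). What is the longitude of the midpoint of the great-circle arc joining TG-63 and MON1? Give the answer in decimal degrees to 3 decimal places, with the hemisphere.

Bx = cos φ₂ cos Δλ = 0.895246,  By = cos φ₂ sin Δλ = 0.059216
φₘ = atan2(sin φ₁ + sin φ₂, √((cos φ₁ + Bx)² + By²)) = -27.85515°
λₘ = λ₁ + atan2(By, cos φ₁ + Bx) = -62.13671°

62.137°W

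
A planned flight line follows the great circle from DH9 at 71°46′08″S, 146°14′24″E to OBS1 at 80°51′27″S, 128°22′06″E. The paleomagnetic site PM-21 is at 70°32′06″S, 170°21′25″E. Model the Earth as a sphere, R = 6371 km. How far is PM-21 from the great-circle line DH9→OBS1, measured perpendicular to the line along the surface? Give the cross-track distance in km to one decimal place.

845.5 km

DH9: φ = -71.76889°, λ = +146.24000°
OBS1: φ = -80.85750°, λ = +128.36833°
PM-21: φ = -70.53500°, λ = +170.35694°
δ₁₃ = central angle DH9→PM-21 = 0.136720 rad  (haversine)
θ₁₃ = bearing DH9→PM-21 = 92.562°,  θ₁₂ = bearing DH9→OBS1 = 196.441°
dₓₜ = R·arcsin(sin δ₁₃ · sin(θ₁₃ − θ₁₂)) = 6371·arcsin(0.13629·sin(-103.878°)) = -845.462 km
|dₓₜ| = 845.462 km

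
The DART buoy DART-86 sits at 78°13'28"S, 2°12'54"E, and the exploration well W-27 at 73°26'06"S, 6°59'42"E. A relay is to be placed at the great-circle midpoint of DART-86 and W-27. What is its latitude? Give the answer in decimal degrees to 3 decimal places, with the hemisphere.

DART-86: φ = -78.22444°, λ = +2.21500°
W-27: φ = -73.43500°, λ = +6.99500°
Bx = cos φ₂ cos Δλ = 0.284111,  By = cos φ₂ sin Δλ = 0.023758
φₘ = atan2(sin φ₁ + sin φ₂, √((cos φ₁ + Bx)² + By²)) = -75.84123°
λₘ = λ₁ + atan2(By, cos φ₁ + Bx) = 5.00109°

75.841°S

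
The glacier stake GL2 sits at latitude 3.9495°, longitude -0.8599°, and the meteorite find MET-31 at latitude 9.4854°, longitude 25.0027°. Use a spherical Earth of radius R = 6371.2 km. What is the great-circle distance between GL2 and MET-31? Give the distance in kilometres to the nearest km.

2920 km

Δφ = 5.5359°,  Δλ = 25.8626°
a = sin²(Δφ/2) + cos φ₁ cos φ₂ sin²(Δλ/2) = 0.051609
c = 2·arcsin(√a) = 0.458353 rad = 26.2617°
d = R·c = 6371.2 × 0.458353 = 2920.3 km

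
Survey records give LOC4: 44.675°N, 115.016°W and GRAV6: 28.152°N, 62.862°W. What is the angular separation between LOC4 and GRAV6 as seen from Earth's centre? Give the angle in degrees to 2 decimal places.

Δφ = -16.5230°,  Δλ = 52.1540°
a = sin²(Δφ/2) + cos φ₁ cos φ₂ sin²(Δλ/2) = 0.141798
c = 2·arcsin(√a) = 0.772163 rad = 44.2417°

44.24°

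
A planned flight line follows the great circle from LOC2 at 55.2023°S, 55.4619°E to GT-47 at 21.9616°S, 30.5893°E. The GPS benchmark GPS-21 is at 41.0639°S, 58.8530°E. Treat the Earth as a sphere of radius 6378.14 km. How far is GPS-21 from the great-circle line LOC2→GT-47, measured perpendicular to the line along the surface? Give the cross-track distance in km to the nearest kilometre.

1209 km

δ₁₃ = central angle LOC2→GPS-21 = 0.249827 rad  (haversine)
θ₁₃ = bearing LOC2→GPS-21 = 10.392°,  θ₁₂ = bearing LOC2→GT-47 = 320.755°
dₓₜ = R·arcsin(sin δ₁₃ · sin(θ₁₃ − θ₁₂)) = 6378.14·arcsin(0.24724·sin(-310.362°)) = 1208.771 km
|dₓₜ| = 1208.771 km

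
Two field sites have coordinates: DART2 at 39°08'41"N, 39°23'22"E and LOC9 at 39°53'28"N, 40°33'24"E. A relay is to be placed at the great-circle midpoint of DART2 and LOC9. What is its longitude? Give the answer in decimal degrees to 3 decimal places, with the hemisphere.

39.970°E

DART2: φ = +39.14472°, λ = +39.38944°
LOC9: φ = +39.89111°, λ = +40.55667°
Bx = cos φ₂ cos Δλ = 0.767105,  By = cos φ₂ sin Δλ = 0.015630
φₘ = atan2(sin φ₁ + sin φ₂, √((cos φ₁ + Bx)² + By²)) = 39.51938°
λₘ = λ₁ + atan2(By, cos φ₁ + Bx) = 39.96992°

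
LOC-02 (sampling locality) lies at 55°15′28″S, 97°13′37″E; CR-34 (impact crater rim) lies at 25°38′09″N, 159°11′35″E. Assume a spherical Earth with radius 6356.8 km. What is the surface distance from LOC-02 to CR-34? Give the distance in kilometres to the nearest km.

LOC-02: φ = -55.25778°, λ = +97.22694°
CR-34: φ = +25.63583°, λ = +159.19306°
Δφ = 80.8936°,  Δλ = 61.9661°
a = sin²(Δφ/2) + cos φ₁ cos φ₂ sin²(Δλ/2) = 0.557021
c = 2·arcsin(√a) = 1.685087 rad = 96.5484°
d = R·c = 6356.8 × 1.685087 = 10711.8 km

10712 km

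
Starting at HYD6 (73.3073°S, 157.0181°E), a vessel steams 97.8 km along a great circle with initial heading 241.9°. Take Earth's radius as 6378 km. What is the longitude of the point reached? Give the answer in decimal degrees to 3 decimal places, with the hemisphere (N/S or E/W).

δ = d/R = 97.8/6378 = 0.015334 rad
φ₂ = arcsin(sin φ₁ cos δ + cos φ₁ sin δ cos θ)
   = arcsin(-0.95786·0.99988 + 0.28724·0.01533·-0.47101) = -73.70320°
λ₂ = λ₁ + atan2(sin θ sin δ cos φ₁, cos δ − sin φ₁ sin φ₂) = 154.25529°

154.255°E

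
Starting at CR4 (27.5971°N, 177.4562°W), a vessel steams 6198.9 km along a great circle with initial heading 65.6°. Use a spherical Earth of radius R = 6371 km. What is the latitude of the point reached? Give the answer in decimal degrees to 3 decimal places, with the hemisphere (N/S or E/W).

δ = d/R = 6198.9/6371 = 0.972987 rad
φ₂ = arcsin(sin φ₁ cos δ + cos φ₁ sin δ cos θ)
   = arcsin(0.46325·0.56283 + 0.88623·0.82657·0.41310) = 34.28738°
λ₂ = λ₁ + atan2(sin θ sin δ cos φ₁, cos δ − sin φ₁ sin φ₂) = -111.80291°

34.287°N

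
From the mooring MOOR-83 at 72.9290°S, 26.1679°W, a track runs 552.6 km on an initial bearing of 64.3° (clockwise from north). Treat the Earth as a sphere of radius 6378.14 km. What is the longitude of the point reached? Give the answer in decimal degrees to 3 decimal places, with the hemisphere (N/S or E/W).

12.809°W

δ = d/R = 552.6/6378.14 = 0.086640 rad
φ₂ = arcsin(sin φ₁ cos δ + cos φ₁ sin δ cos θ)
   = arcsin(-0.95594·0.99625 + 0.29356·0.08653·0.43366) = -70.27789°
λ₂ = λ₁ + atan2(sin θ sin δ cos φ₁, cos δ − sin φ₁ sin φ₂) = -12.80873°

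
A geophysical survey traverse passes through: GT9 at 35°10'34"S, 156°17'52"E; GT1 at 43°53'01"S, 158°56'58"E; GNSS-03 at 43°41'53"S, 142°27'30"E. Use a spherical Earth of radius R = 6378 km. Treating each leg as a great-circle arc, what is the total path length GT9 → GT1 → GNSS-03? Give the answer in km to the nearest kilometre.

2319 km

GT9: φ = -35.17611°, λ = +156.29778°
GT1: φ = -43.88361°, λ = +158.94944°
GNSS-03: φ = -43.69806°, λ = +142.45833°
GT9→GT1: c = 0.156086 rad, d = 995.52 km
GT1→GNSS-03: c = 0.207452 rad, d = 1323.13 km
Total = 995.52 + 1323.13 = 2318.65 km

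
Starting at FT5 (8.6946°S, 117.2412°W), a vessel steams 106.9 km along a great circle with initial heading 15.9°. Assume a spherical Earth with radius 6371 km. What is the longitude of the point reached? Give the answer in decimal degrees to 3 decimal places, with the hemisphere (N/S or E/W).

116.975°W

δ = d/R = 106.9/6371 = 0.016779 rad
φ₂ = arcsin(sin φ₁ cos δ + cos φ₁ sin δ cos θ)
   = arcsin(-0.15117·0.99986 + 0.98851·0.01678·0.96174) = -7.76992°
λ₂ = λ₁ + atan2(sin θ sin δ cos φ₁, cos δ − sin φ₁ sin φ₂) = -116.97539°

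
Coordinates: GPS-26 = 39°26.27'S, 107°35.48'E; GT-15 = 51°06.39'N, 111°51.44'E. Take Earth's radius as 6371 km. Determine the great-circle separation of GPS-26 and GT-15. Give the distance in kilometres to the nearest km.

GPS-26: φ = -39.43783°, λ = +107.59133°
GT-15: φ = +51.10650°, λ = +111.85733°
Δφ = 90.5443°,  Δλ = 4.2660°
a = sin²(Δφ/2) + cos φ₁ cos φ₂ sin²(Δλ/2) = 0.505422
c = 2·arcsin(√a) = 1.581640 rad = 90.6213°
d = R·c = 6371 × 1.581640 = 10076.6 km

10077 km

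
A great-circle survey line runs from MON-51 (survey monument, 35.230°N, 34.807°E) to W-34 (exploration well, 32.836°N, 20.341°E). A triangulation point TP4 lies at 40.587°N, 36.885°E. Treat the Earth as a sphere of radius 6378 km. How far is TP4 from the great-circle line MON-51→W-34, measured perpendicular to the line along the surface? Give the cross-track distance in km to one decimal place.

571.5 km

δ₁₃ = central angle MON-51→TP4 = 0.097769 rad  (haversine)
θ₁₃ = bearing MON-51→TP4 = 16.385°,  θ₁₂ = bearing MON-51→W-34 = 262.830°
dₓₜ = R·arcsin(sin δ₁₃ · sin(θ₁₃ − θ₁₂)) = 6378·arcsin(0.09761·sin(-246.445°)) = 571.467 km
|dₓₜ| = 571.467 km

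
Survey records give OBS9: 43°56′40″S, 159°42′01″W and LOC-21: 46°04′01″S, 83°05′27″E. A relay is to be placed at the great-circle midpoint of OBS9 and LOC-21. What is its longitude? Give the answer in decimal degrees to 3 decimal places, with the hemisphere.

143.434°E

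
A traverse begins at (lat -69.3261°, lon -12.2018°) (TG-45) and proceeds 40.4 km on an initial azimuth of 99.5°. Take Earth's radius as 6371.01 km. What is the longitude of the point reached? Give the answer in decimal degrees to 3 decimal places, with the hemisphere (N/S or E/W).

δ = d/R = 40.4/6371.01 = 0.006341 rad
φ₂ = arcsin(sin φ₁ cos δ + cos φ₁ sin δ cos θ)
   = arcsin(-0.93560·0.99998 + 0.35305·0.00634·-0.16505) = -69.38309°
λ₂ = λ₁ + atan2(sin θ sin δ cos φ₁, cos δ − sin φ₁ sin φ₂) = -11.18408°

11.184°W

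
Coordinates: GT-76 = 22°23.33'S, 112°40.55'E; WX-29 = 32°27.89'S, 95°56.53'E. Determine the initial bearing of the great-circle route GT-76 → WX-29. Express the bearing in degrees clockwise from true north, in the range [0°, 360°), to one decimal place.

232.2°

GT-76: φ = -22.38883°, λ = +112.67583°
WX-29: φ = -32.46483°, λ = +95.94217°
Δλ = -16.7337°
y = sin Δλ · cos φ₂ = -0.242927
x = cos φ₁ sin φ₂ − sin φ₁ cos φ₂ cos Δλ = -0.188563
θ = atan2(y, x) = -127.8191° → 232.1809° (mod 360°)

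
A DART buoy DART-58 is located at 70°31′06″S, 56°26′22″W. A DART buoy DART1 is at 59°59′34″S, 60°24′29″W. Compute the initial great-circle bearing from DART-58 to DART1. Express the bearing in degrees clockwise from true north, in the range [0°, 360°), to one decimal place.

349.2°

DART-58: φ = -70.51833°, λ = -56.43944°
DART1: φ = -59.99278°, λ = -60.40806°
Δλ = -3.9686°
y = sin Δλ · cos φ₂ = -0.034613
x = cos φ₁ sin φ₂ − sin φ₁ cos φ₂ cos Δλ = 0.181544
θ = atan2(y, x) = -10.7943° → 349.2057° (mod 360°)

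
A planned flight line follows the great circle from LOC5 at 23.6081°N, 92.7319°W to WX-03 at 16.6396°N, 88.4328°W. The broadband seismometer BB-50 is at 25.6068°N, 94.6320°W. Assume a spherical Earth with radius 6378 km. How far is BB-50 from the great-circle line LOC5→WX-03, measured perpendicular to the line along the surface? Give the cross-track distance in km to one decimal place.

49.0 km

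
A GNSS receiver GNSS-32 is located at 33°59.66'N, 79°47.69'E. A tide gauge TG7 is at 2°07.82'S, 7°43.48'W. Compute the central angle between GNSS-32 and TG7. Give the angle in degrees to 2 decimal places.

GNSS-32: φ = +33.99433°, λ = +79.79483°
TG7: φ = -2.13033°, λ = -7.72467°
Δφ = -36.1247°,  Δλ = -87.5195°
a = sin²(Δφ/2) + cos φ₁ cos φ₂ sin²(Δλ/2) = 0.492463
c = 2·arcsin(√a) = 1.555722 rad = 89.1363°

89.14°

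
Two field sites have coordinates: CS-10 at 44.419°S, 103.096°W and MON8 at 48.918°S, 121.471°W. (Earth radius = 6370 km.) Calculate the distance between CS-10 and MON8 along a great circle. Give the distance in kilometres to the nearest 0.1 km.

1483.9 km

Δφ = -4.4990°,  Δλ = -18.3750°
a = sin²(Δφ/2) + cos φ₁ cos φ₂ sin²(Δλ/2) = 0.013506
c = 2·arcsin(√a) = 0.232957 rad = 13.3475°
d = R·c = 6370 × 0.232957 = 1483.9 km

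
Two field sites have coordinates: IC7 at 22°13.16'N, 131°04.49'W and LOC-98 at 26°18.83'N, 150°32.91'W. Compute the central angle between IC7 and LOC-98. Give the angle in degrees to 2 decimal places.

18.20°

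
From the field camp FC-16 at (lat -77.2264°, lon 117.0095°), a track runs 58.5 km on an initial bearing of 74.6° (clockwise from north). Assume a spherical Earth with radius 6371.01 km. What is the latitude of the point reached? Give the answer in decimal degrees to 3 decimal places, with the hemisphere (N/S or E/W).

δ = d/R = 58.5/6371.01 = 0.009182 rad
φ₂ = arcsin(sin φ₁ cos δ + cos φ₁ sin δ cos θ)
   = arcsin(-0.97525·0.99996 + 0.22110·0.00918·0.26556) = -77.07690°
λ₂ = λ₁ + atan2(sin θ sin δ cos φ₁, cos δ − sin φ₁ sin φ₂) = 119.27802°

77.077°S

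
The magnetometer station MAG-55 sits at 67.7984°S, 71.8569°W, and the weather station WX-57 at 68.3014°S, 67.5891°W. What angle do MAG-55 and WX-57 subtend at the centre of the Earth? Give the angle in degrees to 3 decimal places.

Δφ = -0.5030°,  Δλ = 4.2678°
a = sin²(Δφ/2) + cos φ₁ cos φ₂ sin²(Δλ/2) = 0.000213
c = 2·arcsin(√a) = 0.029188 rad = 1.6723°

1.672°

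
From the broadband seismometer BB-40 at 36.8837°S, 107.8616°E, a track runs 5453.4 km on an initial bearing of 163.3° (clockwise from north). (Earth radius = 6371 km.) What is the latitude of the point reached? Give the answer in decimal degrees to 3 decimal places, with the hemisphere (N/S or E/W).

76.409°S

δ = d/R = 5453.4/6371 = 0.855972 rad
φ₂ = arcsin(sin φ₁ cos δ + cos φ₁ sin δ cos θ)
   = arcsin(-0.60019·0.65548 + 0.79986·0.75521·-0.95782) = -76.40880°
λ₂ = λ₁ + atan2(sin θ sin δ cos φ₁, cos δ − sin φ₁ sin φ₂) = 175.30563°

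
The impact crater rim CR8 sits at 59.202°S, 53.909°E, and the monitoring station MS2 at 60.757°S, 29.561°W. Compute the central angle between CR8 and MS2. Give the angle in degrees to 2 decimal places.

38.93°

Δφ = -1.5550°,  Δλ = -83.4700°
a = sin²(Δφ/2) + cos φ₁ cos φ₂ sin²(Δλ/2) = 0.111024
c = 2·arcsin(√a) = 0.679398 rad = 38.9266°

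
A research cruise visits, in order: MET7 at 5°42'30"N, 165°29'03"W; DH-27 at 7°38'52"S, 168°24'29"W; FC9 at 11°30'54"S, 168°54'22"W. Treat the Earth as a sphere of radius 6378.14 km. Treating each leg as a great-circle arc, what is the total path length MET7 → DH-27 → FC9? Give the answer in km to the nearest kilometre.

1956 km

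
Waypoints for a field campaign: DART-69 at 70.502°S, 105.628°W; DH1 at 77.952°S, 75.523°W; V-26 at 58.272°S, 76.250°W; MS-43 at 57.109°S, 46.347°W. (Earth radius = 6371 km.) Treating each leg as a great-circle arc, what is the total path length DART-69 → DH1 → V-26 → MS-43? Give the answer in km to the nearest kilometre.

5161 km

DART-69→DH1: c = 0.189170 rad, d = 1205.20 km
DH1→V-26: c = 0.343507 rad, d = 2188.48 km
V-26→MS-43: c = 0.277384 rad, d = 1767.22 km
Total = 1205.20 + 2188.48 + 1767.22 = 5160.90 km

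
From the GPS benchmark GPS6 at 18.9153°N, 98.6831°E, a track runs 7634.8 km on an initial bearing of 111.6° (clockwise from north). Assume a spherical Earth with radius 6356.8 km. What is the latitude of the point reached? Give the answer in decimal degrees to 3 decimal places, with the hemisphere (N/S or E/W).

δ = d/R = 7634.8/6356.8 = 1.201045 rad
φ₂ = arcsin(sin φ₁ cos δ + cos φ₁ sin δ cos θ)
   = arcsin(0.32417·0.36138 + 0.94600·0.93242·-0.36812) = -11.97941°
λ₂ = λ₁ + atan2(sin θ sin δ cos φ₁, cos δ − sin φ₁ sin φ₂) = 161.08758°

11.979°S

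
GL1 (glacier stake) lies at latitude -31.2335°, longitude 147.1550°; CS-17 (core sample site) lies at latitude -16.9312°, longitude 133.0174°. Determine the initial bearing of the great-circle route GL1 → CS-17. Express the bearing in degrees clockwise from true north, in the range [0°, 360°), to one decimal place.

314.8°

Δλ = -14.1376°
y = sin Δλ · cos φ₂ = -0.233664
x = cos φ₁ sin φ₂ − sin φ₁ cos φ₂ cos Δλ = 0.232013
θ = atan2(y, x) = -45.2031° → 314.7969° (mod 360°)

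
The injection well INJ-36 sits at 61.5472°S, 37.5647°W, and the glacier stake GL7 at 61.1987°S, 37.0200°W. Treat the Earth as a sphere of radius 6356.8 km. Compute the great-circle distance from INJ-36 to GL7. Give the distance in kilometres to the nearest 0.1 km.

Δφ = 0.3485°,  Δλ = 0.5447°
a = sin²(Δφ/2) + cos φ₁ cos φ₂ sin²(Δλ/2) = 0.000014
c = 2·arcsin(√a) = 0.007599 rad = 0.4354°
d = R·c = 6356.8 × 0.007599 = 48.3 km

48.3 km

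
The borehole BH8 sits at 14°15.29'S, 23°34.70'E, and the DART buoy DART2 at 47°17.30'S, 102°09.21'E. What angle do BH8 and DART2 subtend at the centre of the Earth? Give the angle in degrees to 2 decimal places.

BH8: φ = -14.25483°, λ = +23.57833°
DART2: φ = -47.28833°, λ = +102.15350°
Δφ = -33.0335°,  Δλ = 78.5752°
a = sin²(Δφ/2) + cos φ₁ cos φ₂ sin²(Δλ/2) = 0.344424
c = 2·arcsin(√a) = 1.254392 rad = 71.8713°

71.87°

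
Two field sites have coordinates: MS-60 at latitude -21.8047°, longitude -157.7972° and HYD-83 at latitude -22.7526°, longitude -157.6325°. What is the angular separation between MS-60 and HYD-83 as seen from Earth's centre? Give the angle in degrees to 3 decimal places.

0.960°

Δφ = -0.9479°,  Δλ = 0.1647°
a = sin²(Δφ/2) + cos φ₁ cos φ₂ sin²(Δλ/2) = 0.000070
c = 2·arcsin(√a) = 0.016756 rad = 0.9601°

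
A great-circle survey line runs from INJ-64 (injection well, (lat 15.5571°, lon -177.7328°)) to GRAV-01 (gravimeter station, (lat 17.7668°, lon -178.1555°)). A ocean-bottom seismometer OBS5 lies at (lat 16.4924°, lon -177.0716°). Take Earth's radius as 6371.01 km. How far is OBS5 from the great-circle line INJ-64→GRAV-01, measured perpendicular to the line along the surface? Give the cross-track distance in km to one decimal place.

88.0 km

δ₁₃ = central angle INJ-64→OBS5 = 0.019736 rad  (haversine)
θ₁₃ = bearing INJ-64→OBS5 = 34.104°,  θ₁₂ = bearing INJ-64→GRAV-01 = 349.675°
dₓₜ = R·arcsin(sin δ₁₃ · sin(θ₁₃ − θ₁₂)) = 6371.01·arcsin(0.01973·sin(-315.571°)) = 88.016 km
|dₓₜ| = 88.016 km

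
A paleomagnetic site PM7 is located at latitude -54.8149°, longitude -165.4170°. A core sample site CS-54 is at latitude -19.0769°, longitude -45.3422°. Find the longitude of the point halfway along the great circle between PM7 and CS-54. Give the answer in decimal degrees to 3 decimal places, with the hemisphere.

Bx = cos φ₂ cos Δλ = -0.473608,  By = cos φ₂ sin Δλ = 0.817846
φₘ = atan2(sin φ₁ + sin φ₂, √((cos φ₁ + Bx)² + By²)) = -54.23017°
λₘ = λ₁ + atan2(By, cos φ₁ + Bx) = -82.56826°

82.568°W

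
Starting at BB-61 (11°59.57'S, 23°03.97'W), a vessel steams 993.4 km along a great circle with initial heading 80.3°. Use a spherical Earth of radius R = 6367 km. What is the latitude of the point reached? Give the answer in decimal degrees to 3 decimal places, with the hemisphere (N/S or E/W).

BB-61: φ = -11.99283°, λ = -23.06617°
δ = d/R = 993.4/6367 = 0.156023 rad
φ₂ = arcsin(sin φ₁ cos δ + cos φ₁ sin δ cos θ)
   = arcsin(-0.20779·0.98785 + 0.97817·0.15539·0.16849) = -10.34967°
λ₂ = λ₁ + atan2(sin θ sin δ cos φ₁, cos δ − sin φ₁ sin φ₂) = -14.10861°

10.350°S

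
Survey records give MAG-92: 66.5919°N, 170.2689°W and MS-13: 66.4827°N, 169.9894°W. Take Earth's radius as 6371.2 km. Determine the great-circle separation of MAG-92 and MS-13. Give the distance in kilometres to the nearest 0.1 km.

17.3 km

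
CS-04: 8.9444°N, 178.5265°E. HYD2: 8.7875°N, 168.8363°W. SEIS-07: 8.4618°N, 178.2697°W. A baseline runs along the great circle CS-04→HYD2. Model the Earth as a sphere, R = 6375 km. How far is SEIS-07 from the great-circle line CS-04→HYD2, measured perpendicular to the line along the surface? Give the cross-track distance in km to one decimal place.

53.8 km

δ₁₃ = central angle CS-04→SEIS-07 = 0.055911 rad  (haversine)
θ₁₃ = bearing CS-04→SEIS-07 = 98.420°,  θ₁₂ = bearing CS-04→HYD2 = 89.739°
dₓₜ = R·arcsin(sin δ₁₃ · sin(θ₁₃ − θ₁₂)) = 6375·arcsin(0.05588·sin(8.681°)) = 53.767 km
|dₓₜ| = 53.767 km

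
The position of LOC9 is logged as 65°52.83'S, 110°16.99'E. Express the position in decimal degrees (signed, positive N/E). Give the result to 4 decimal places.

-65.8805°, +110.2832°

lat: 65.8805° S → -65.8805°
lon: 110.2832° E → +110.2832°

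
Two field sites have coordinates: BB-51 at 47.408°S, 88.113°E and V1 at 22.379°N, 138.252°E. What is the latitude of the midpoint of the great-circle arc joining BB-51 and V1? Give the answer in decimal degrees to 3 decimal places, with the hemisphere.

13.734°S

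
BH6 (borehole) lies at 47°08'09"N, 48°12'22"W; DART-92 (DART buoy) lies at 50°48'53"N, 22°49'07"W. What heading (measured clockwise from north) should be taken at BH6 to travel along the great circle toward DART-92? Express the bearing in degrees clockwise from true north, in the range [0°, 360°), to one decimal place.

68.1°

BH6: φ = +47.13583°, λ = -48.20611°
DART-92: φ = +50.81472°, λ = -22.81861°
Δλ = 25.3875°
y = sin Δλ · cos φ₂ = 0.270890
x = cos φ₁ sin φ₂ − sin φ₁ cos φ₂ cos Δλ = 0.108888
θ = atan2(y, x) = 68.1017° → 68.1017° (mod 360°)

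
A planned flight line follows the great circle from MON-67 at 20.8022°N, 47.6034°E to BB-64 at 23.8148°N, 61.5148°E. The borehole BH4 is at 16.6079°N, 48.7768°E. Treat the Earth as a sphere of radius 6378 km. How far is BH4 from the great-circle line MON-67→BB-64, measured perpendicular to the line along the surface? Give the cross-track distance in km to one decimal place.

483.0 km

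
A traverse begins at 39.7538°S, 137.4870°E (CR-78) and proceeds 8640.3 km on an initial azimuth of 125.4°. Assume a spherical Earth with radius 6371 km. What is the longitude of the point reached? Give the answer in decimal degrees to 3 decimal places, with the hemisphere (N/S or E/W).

118.537°W

δ = d/R = 8640.3/6371 = 1.356192 rad
φ₂ = arcsin(sin φ₁ cos δ + cos φ₁ sin δ cos θ)
   = arcsin(-0.63949·0.21296 + 0.76880·0.97706·-0.57928) = -34.84241°
λ₂ = λ₁ + atan2(sin θ sin δ cos φ₁, cos δ − sin φ₁ sin φ₂) = -118.53667°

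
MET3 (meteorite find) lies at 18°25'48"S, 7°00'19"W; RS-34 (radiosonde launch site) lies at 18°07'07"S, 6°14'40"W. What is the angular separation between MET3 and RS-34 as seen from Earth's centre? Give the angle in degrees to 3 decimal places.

MET3: φ = -18.43000°, λ = -7.00528°
RS-34: φ = -18.11861°, λ = -6.24444°
Δφ = 0.3114°,  Δλ = 0.7608°
a = sin²(Δφ/2) + cos φ₁ cos φ₂ sin²(Δλ/2) = 0.000047
c = 2·arcsin(√a) = 0.013731 rad = 0.7867°

0.787°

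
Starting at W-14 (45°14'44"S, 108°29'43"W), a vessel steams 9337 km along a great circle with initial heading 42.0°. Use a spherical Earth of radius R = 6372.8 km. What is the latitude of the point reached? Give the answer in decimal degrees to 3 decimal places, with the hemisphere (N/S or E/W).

W-14: φ = -45.24556°, λ = -108.49528°
δ = d/R = 9337/6372.8 = 1.465133 rad
φ₂ = arcsin(sin φ₁ cos δ + cos φ₁ sin δ cos θ)
   = arcsin(-0.71013·0.10547 + 0.70407·0.99442·0.74314) = 26.44974°
λ₂ = λ₁ + atan2(sin θ sin δ cos φ₁, cos δ − sin φ₁ sin φ₂) = -60.49124°

26.450°N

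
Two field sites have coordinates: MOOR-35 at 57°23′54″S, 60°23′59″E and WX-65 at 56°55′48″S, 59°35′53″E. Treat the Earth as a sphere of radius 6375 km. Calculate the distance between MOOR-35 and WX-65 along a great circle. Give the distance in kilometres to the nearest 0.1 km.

71.1 km

MOOR-35: φ = -57.39833°, λ = +60.39972°
WX-65: φ = -56.93000°, λ = +59.59806°
Δφ = 0.4683°,  Δλ = -0.8017°
a = sin²(Δφ/2) + cos φ₁ cos φ₂ sin²(Δλ/2) = 0.000031
c = 2·arcsin(√a) = 0.011152 rad = 0.6390°
d = R·c = 6375 × 0.011152 = 71.1 km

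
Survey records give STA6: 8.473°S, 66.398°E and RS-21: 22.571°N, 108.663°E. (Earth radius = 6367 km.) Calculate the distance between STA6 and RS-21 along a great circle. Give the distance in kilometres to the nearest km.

Δφ = 31.0440°,  Δλ = 42.2650°
a = sin²(Δφ/2) + cos φ₁ cos φ₂ sin²(Δλ/2) = 0.190327
c = 2·arcsin(√a) = 0.902888 rad = 51.7317°
d = R·c = 6367 × 0.902888 = 5748.7 km

5749 km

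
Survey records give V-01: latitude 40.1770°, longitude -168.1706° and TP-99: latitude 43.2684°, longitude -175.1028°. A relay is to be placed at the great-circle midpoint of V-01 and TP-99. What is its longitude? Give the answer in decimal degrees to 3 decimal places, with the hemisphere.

Bx = cos φ₂ cos Δλ = 0.722828,  By = cos φ₂ sin Δλ = -0.087884
φₘ = atan2(sin φ₁ + sin φ₂, √((cos φ₁ + Bx)² + By²)) = 41.77478°
λₘ = λ₁ + atan2(By, cos φ₁ + Bx) = -171.55320°

171.553°W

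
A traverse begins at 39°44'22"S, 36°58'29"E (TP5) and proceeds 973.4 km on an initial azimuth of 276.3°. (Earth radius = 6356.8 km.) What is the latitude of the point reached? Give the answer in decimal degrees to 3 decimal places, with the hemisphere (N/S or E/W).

TP5: φ = -39.73944°, λ = +36.97472°
δ = d/R = 973.4/6356.8 = 0.153127 rad
φ₂ = arcsin(sin φ₁ cos δ + cos φ₁ sin δ cos θ)
   = arcsin(-0.63930·0.98830 + 0.76896·0.15253·0.10973) = -38.23922°
λ₂ = λ₁ + atan2(sin θ sin δ cos φ₁, cos δ − sin φ₁ sin φ₂) = 25.84533°

38.239°S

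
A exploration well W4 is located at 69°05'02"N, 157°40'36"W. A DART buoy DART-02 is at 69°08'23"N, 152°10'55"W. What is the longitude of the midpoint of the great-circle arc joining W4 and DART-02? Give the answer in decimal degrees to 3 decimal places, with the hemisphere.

154.933°W

W4: φ = +69.08389°, λ = -157.67667°
DART-02: φ = +69.13972°, λ = -152.18194°
Bx = cos φ₂ cos Δλ = 0.354454,  By = cos φ₂ sin Δλ = 0.034097
φₘ = atan2(sin φ₁ + sin φ₂, √((cos φ₁ + Bx)² + By²)) = 69.13375°
λₘ = λ₁ + atan2(By, cos φ₁ + Bx) = -154.93282°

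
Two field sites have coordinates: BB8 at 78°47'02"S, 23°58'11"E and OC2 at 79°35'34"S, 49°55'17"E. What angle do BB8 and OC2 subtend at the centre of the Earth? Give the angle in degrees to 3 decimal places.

4.892°

BB8: φ = -78.78389°, λ = +23.96972°
OC2: φ = -79.59278°, λ = +49.92139°
Δφ = -0.8089°,  Δλ = 25.9517°
a = sin²(Δφ/2) + cos φ₁ cos φ₂ sin²(Δλ/2) = 0.001821
c = 2·arcsin(√a) = 0.085381 rad = 4.8920°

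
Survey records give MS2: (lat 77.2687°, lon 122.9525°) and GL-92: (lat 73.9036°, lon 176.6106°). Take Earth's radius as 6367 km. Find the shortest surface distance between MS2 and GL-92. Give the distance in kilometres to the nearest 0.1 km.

Δφ = -3.3651°,  Δλ = 53.6581°
a = sin²(Δφ/2) + cos φ₁ cos φ₂ sin²(Δλ/2) = 0.013308
c = 2·arcsin(√a) = 0.231238 rad = 13.2490°
d = R·c = 6367 × 0.231238 = 1472.3 km

1472.3 km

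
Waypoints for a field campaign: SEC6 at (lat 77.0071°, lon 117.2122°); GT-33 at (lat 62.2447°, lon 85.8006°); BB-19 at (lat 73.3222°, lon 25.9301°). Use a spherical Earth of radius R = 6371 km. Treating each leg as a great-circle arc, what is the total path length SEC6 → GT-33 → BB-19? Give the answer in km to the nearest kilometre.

4638 km

SEC6→GT-33: c = 0.312246 rad, d = 1989.32 km
GT-33→BB-19: c = 0.415772 rad, d = 2648.89 km
Total = 1989.32 + 2648.89 = 4638.20 km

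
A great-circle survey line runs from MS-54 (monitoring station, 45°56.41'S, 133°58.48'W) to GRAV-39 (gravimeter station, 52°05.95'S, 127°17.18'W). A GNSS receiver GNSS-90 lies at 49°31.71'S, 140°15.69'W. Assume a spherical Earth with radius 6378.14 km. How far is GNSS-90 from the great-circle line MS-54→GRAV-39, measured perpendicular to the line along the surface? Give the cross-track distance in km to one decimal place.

MS-54: φ = -45.94017°, λ = -133.97467°
GRAV-39: φ = -52.09917°, λ = -127.28633°
GNSS-90: φ = -49.52850°, λ = -140.26150°
δ₁₃ = central angle MS-54→GNSS-90 = 0.096733 rad  (haversine)
θ₁₃ = bearing MS-54→GNSS-90 = 227.385°,  θ₁₂ = bearing MS-54→GRAV-39 = 147.029°
dₓₜ = R·arcsin(sin δ₁₃ · sin(θ₁₃ − θ₁₂)) = 6378.14·arcsin(0.09658·sin(80.357°)) = 608.231 km
|dₓₜ| = 608.231 km

608.2 km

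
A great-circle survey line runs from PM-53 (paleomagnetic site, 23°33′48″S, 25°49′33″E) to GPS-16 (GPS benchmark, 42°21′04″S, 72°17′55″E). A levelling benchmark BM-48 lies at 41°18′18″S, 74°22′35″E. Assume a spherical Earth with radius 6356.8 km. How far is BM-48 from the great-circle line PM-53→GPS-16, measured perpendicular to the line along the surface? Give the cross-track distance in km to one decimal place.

PM-53: φ = -23.56333°, λ = +25.82583°
GPS-16: φ = -42.35111°, λ = +72.29861°
BM-48: φ = -41.30500°, λ = +74.37639°
δ₁₃ = central angle PM-53→BM-48 = 0.767462 rad  (haversine)
θ₁₃ = bearing PM-53→BM-48 = 125.810°,  θ₁₂ = bearing PM-53→GPS-16 = 127.693°
dₓₜ = R·arcsin(sin δ₁₃ · sin(θ₁₃ − θ₁₂)) = 6356.8·arcsin(0.69431·sin(-1.883°)) = -145.036 km
|dₓₜ| = 145.036 km

145.0 km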